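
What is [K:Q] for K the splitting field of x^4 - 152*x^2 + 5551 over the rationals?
[K:Q] = 4

f factors as (x^2 - 61)(x^2 - 91); the splitting field is K = Q(sqrt(61), sqrt(91)). Since 61, 91, and 5551 are all non-squares in Q, the three subfields Q(sqrt(61)), Q(sqrt(91)), Q(sqrt(5551)) are distinct degree-2 extensions, so [K:Q] = 4 (Klein four Galois group).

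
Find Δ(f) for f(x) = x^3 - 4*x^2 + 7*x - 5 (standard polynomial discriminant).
Δ = -23

For x^3 + a x^2 + b x + c the discriminant is Δ = 18 a b c - 4 a^3 c + a^2 b^2 - 4 b^3 - 27 c^2.
Plug a = -4, b = 7, c = -5:
  18*(-4)*(7)*(-5) - 4*(-4)^3*(-5) + (-4)^2*(7)^2 - 4*(7)^3 - 27*(-5)^2
  = 2520 + (-1280) + 784 + (-1372) + (-675)
  = -23.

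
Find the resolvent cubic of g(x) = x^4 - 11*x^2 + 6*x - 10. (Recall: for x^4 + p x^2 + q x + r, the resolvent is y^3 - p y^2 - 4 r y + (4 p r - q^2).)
h(y) = y^3 + 11*y^2 + 40*y + 404

Identify coefficients: p = -11, q = 6, r = -10.
Plug into h(y) = y^3 - p y^2 - 4 r y + (4 p r - q^2):
  h(y) = y^3 - (-11) y^2 - 4*(-10) y + (4*(-11)*(-10) - (6)^2)
       = y^3 + (11) y^2 + (40) y + (404).
Simplifying: h(y) = y^3 + 11*y^2 + 40*y + 404.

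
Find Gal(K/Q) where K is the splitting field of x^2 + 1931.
Gal(K/Q) = Z/2Z (cyclic of order 2)

x^2 + 1931 is irreducible over Q since -1931 is not a rational square. The splitting field Q(sqrt(-1931)) has degree 2 over Q, and its unique nontrivial automorphism is sqrt(-1931) ↦ -sqrt(-1931). Hence Gal(Q(sqrt(-1931))/Q) = Z/2Z.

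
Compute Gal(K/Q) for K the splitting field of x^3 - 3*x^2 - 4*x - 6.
Gal(K/Q) = S_3 (symmetric group of order 6)

Compute the discriminant of x^3 + (-3)*x^2 + (-4)*x + (-6): Δ = -2516. Since Δ is not a rational square, the Galois group is not contained in A_3; it must be the full S_3 (irreducibility of the cubic rules out anything smaller).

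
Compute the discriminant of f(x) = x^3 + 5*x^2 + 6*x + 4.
Δ = -236

For x^3 + a x^2 + b x + c the discriminant is Δ = 18 a b c - 4 a^3 c + a^2 b^2 - 4 b^3 - 27 c^2.
Plug a = 5, b = 6, c = 4:
  18*(5)*(6)*(4) - 4*(5)^3*(4) + (5)^2*(6)^2 - 4*(6)^3 - 27*(4)^2
  = 2160 + (-2000) + 900 + (-864) + (-432)
  = -236.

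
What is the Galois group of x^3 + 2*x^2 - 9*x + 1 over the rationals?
Gal(K/Q) = S_3 (symmetric group of order 6)

Compute the discriminant of x^3 + (2)*x^2 + (-9)*x + (1): Δ = 2857. Since Δ is not a rational square, the Galois group is not contained in A_3; it must be the full S_3 (irreducibility of the cubic rules out anything smaller).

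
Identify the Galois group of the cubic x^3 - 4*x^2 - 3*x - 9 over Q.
Gal(K/Q) = S_3 (symmetric group of order 6)

Compute the discriminant of x^3 + (-4)*x^2 + (-3)*x + (-9): Δ = -6183. Since Δ is not a rational square, the Galois group is not contained in A_3; it must be the full S_3 (irreducibility of the cubic rules out anything smaller).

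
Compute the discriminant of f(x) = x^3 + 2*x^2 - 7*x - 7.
Δ = 2233

For x^3 + a x^2 + b x + c the discriminant is Δ = 18 a b c - 4 a^3 c + a^2 b^2 - 4 b^3 - 27 c^2.
Plug a = 2, b = -7, c = -7:
  18*(2)*(-7)*(-7) - 4*(2)^3*(-7) + (2)^2*(-7)^2 - 4*(-7)^3 - 27*(-7)^2
  = 1764 + (224) + 196 + (1372) + (-1323)
  = 2233.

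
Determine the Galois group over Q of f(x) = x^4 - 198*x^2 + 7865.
Gal(K/Q) = V_4 (Klein four-group, Z/2Z × Z/2Z)

f factors as (x^2 - 55)(x^2 - 143), so the splitting field is K = Q(sqrt(55), sqrt(143)). The elements 55, 143, 7865 are all non-squares in Q, so sqrt(55) and sqrt(143) generate independent quadratic extensions. Thus [K:Q] = 4 and Gal(K/Q) is generated by the two order-2 automorphisms sqrt(55) ↦ -sqrt(55) and sqrt(143) ↦ -sqrt(143), giving V_4.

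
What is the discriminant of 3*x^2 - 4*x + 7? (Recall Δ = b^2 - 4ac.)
Δ = -68

For a quadratic a x^2 + b x + c the discriminant is Δ = b^2 - 4ac = (-4)^2 - 4*(3)*(7) = 16 - (84) = -68.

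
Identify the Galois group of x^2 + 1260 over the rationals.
Gal(K/Q) = Z/2Z (cyclic of order 2)

x^2 + 1260 is irreducible over Q since -1260 is not a rational square. The splitting field Q(sqrt(-1260)) has degree 2 over Q, and its unique nontrivial automorphism is sqrt(-1260) ↦ -sqrt(-1260). Hence Gal(Q(sqrt(-1260))/Q) = Z/2Z.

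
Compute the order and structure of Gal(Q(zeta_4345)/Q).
|Gal(Q(zeta_4345)/Q)| = phi(4345) = 3120; group ≅ (Z/4345Z)^* ≅ Z/4Z × Z/10Z × Z/78Z

The n-th cyclotomic polynomial Φ_4345(x) is the minimal polynomial of zeta_4345 over Q and has degree phi(4345) = 3120. So Q(zeta_4345) is a degree-3120 Galois extension with Galois group (Z/4345Z)^*. By CRT, (Z/4345Z)^* ≅ (Z/5Z)^* × (Z/11Z)^* × (Z/79Z)^*. Each prime-power unit group is (Z/5Z)^* ≅ Z/4Z; (Z/11Z)^* ≅ Z/10Z; (Z/79Z)^* ≅ Z/78Z. Hence Gal(Q(zeta_4345)/Q) ≅ Z/4Z × Z/10Z × Z/78Z.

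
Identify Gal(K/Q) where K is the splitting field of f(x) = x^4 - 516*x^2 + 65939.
Gal(K/Q) = V_4 (Klein four-group, Z/2Z × Z/2Z)

f factors as (x^2 - 283)(x^2 - 233), so the splitting field is K = Q(sqrt(283), sqrt(233)). The elements 283, 233, 65939 are all non-squares in Q, so sqrt(283) and sqrt(233) generate independent quadratic extensions. Thus [K:Q] = 4 and Gal(K/Q) is generated by the two order-2 automorphisms sqrt(283) ↦ -sqrt(283) and sqrt(233) ↦ -sqrt(233), giving V_4.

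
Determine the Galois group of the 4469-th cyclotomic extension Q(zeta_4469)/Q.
|Gal(Q(zeta_4469)/Q)| = phi(4469) = 4320; group ≅ (Z/4469Z)^* ≅ Z/40Z × Z/108Z

The n-th cyclotomic polynomial Φ_4469(x) is the minimal polynomial of zeta_4469 over Q and has degree phi(4469) = 4320. So Q(zeta_4469) is a degree-4320 Galois extension with Galois group (Z/4469Z)^*. By CRT, (Z/4469Z)^* ≅ (Z/41Z)^* × (Z/109Z)^*. Each prime-power unit group is (Z/41Z)^* ≅ Z/40Z; (Z/109Z)^* ≅ Z/108Z. Hence Gal(Q(zeta_4469)/Q) ≅ Z/40Z × Z/108Z.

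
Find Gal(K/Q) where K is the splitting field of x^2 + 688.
Gal(K/Q) = Z/2Z (cyclic of order 2)

x^2 + 688 is irreducible over Q since -688 is not a rational square. The splitting field Q(sqrt(-688)) has degree 2 over Q, and its unique nontrivial automorphism is sqrt(-688) ↦ -sqrt(-688). Hence Gal(Q(sqrt(-688))/Q) = Z/2Z.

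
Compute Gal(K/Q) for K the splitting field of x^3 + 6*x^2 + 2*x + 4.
Gal(K/Q) = S_3 (symmetric group of order 6)

Compute the discriminant of x^3 + (6)*x^2 + (2)*x + (4): Δ = -2912. Since Δ is not a rational square, the Galois group is not contained in A_3; it must be the full S_3 (irreducibility of the cubic rules out anything smaller).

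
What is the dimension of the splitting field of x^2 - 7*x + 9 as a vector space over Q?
[K:Q] = 2

The discriminant of x^2 + (-7)*x + (9) is b^2 - 4c = 49 - (36) = 13. Since 13 is not a perfect square in Q, the polynomial is irreducible over Q. Its two roots generate a degree-2 extension, so [K:Q] = 2.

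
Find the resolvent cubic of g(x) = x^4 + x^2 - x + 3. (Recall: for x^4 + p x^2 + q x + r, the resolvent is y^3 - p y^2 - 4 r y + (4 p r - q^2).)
h(y) = y^3 - y^2 - 12*y + 11

Identify coefficients: p = 1, q = -1, r = 3.
Plug into h(y) = y^3 - p y^2 - 4 r y + (4 p r - q^2):
  h(y) = y^3 - (1) y^2 - 4*(3) y + (4*(1)*(3) - (-1)^2)
       = y^3 + (-1) y^2 + (-12) y + (11).
Simplifying: h(y) = y^3 - y^2 - 12*y + 11.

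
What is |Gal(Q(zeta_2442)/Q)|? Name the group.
|Gal(Q(zeta_2442)/Q)| = phi(2442) = 720; group ≅ (Z/2442Z)^* ≅ Z/2Z × Z/10Z × Z/36Z

The n-th cyclotomic polynomial Φ_2442(x) is the minimal polynomial of zeta_2442 over Q and has degree phi(2442) = 720. So Q(zeta_2442) is a degree-720 Galois extension with Galois group (Z/2442Z)^*. By CRT, (Z/2442Z)^* ≅ (Z/2Z)^* × (Z/3Z)^* × (Z/11Z)^* × (Z/37Z)^*. Each prime-power unit group is (Z/2Z)^* ≅ trivial group (order 1); (Z/3Z)^* ≅ Z/2Z; (Z/11Z)^* ≅ Z/10Z; (Z/37Z)^* ≅ Z/36Z. Hence Gal(Q(zeta_2442)/Q) ≅ Z/2Z × Z/10Z × Z/36Z.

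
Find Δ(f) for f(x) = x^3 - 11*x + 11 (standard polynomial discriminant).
Δ = 2057

For a depressed cubic x^3 + p x + q the discriminant is Δ = -4 p^3 - 27 q^2 = -4*(-11)^3 - 27*(11)^2 = 5324 - 3267 = 2057.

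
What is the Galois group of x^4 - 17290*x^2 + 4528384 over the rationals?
Gal(K/Q) = Z/2Z (cyclic of order 2)

f factors as (x^2 - 266)(x^2 - 17024), so the splitting field is K = Q(sqrt(266), sqrt(17024)). The squarefree part of 266 is 266 and the squarefree part of 17024 is also 266, so sqrt(266) and sqrt(17024) are both rational multiples of sqrt(266). Hence Q(sqrt(266)) = Q(sqrt(17024)) = Q(sqrt(266)), and the splitting field collapses to a single degree-2 extension with Galois group Z/2Z.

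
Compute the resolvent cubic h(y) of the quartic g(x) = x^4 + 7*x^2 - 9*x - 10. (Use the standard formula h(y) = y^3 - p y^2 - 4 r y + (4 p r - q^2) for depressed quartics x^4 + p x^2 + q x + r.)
h(y) = y^3 - 7*y^2 + 40*y - 361

Identify coefficients: p = 7, q = -9, r = -10.
Plug into h(y) = y^3 - p y^2 - 4 r y + (4 p r - q^2):
  h(y) = y^3 - (7) y^2 - 4*(-10) y + (4*(7)*(-10) - (-9)^2)
       = y^3 + (-7) y^2 + (40) y + (-361).
Simplifying: h(y) = y^3 - 7*y^2 + 40*y - 361.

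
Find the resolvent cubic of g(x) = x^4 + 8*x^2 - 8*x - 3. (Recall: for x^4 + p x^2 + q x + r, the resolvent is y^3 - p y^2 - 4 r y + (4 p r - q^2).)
h(y) = y^3 - 8*y^2 + 12*y - 160

Identify coefficients: p = 8, q = -8, r = -3.
Plug into h(y) = y^3 - p y^2 - 4 r y + (4 p r - q^2):
  h(y) = y^3 - (8) y^2 - 4*(-3) y + (4*(8)*(-3) - (-8)^2)
       = y^3 + (-8) y^2 + (12) y + (-160).
Simplifying: h(y) = y^3 - 8*y^2 + 12*y - 160.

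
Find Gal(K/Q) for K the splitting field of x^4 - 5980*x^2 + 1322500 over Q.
Gal(K/Q) = Z/2Z (cyclic of order 2)

f factors as (x^2 - 5750)(x^2 - 230), so the splitting field is K = Q(sqrt(5750), sqrt(230)). The squarefree part of 5750 is 230 and the squarefree part of 230 is also 230, so sqrt(5750) and sqrt(230) are both rational multiples of sqrt(230). Hence Q(sqrt(5750)) = Q(sqrt(230)) = Q(sqrt(230)), and the splitting field collapses to a single degree-2 extension with Galois group Z/2Z.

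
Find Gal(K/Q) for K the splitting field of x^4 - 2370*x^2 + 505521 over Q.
Gal(K/Q) = Z/2Z (cyclic of order 2)

f factors as (x^2 - 2133)(x^2 - 237), so the splitting field is K = Q(sqrt(2133), sqrt(237)). The squarefree part of 2133 is 237 and the squarefree part of 237 is also 237, so sqrt(2133) and sqrt(237) are both rational multiples of sqrt(237). Hence Q(sqrt(2133)) = Q(sqrt(237)) = Q(sqrt(237)), and the splitting field collapses to a single degree-2 extension with Galois group Z/2Z.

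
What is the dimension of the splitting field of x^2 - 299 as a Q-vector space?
[K:Q] = 2

The polynomial x^2 - 299 is irreducible over Q since 299 is not a perfect square. Its splitting field is Q(sqrt(299)), which has degree 2 over Q.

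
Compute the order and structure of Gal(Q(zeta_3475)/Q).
|Gal(Q(zeta_3475)/Q)| = phi(3475) = 2760; group ≅ (Z/3475Z)^* ≅ Z/20Z × Z/138Z

The n-th cyclotomic polynomial Φ_3475(x) is the minimal polynomial of zeta_3475 over Q and has degree phi(3475) = 2760. So Q(zeta_3475) is a degree-2760 Galois extension with Galois group (Z/3475Z)^*. By CRT, (Z/3475Z)^* ≅ (Z/25Z)^* × (Z/139Z)^*. Each prime-power unit group is (Z/25Z)^* ≅ Z/20Z; (Z/139Z)^* ≅ Z/138Z. Hence Gal(Q(zeta_3475)/Q) ≅ Z/20Z × Z/138Z.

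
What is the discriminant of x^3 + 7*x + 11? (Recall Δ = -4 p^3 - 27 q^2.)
Δ = -4639

For a depressed cubic x^3 + p x + q the discriminant is Δ = -4 p^3 - 27 q^2 = -4*(7)^3 - 27*(11)^2 = -1372 - 3267 = -4639.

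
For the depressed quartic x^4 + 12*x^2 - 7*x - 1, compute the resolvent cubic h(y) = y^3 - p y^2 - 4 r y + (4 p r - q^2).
h(y) = y^3 - 12*y^2 + 4*y - 97

Identify coefficients: p = 12, q = -7, r = -1.
Plug into h(y) = y^3 - p y^2 - 4 r y + (4 p r - q^2):
  h(y) = y^3 - (12) y^2 - 4*(-1) y + (4*(12)*(-1) - (-7)^2)
       = y^3 + (-12) y^2 + (4) y + (-97).
Simplifying: h(y) = y^3 - 12*y^2 + 4*y - 97.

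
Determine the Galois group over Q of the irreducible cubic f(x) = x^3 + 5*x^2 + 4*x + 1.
Gal(K/Q) = S_3 (symmetric group of order 6)

Compute the discriminant of x^3 + (5)*x^2 + (4)*x + (1): Δ = -23. Since Δ is not a rational square, the Galois group is not contained in A_3; it must be the full S_3 (irreducibility of the cubic rules out anything smaller).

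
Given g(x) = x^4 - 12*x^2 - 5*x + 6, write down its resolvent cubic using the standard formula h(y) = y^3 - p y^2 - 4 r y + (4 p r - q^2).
h(y) = y^3 + 12*y^2 - 24*y - 313

Identify coefficients: p = -12, q = -5, r = 6.
Plug into h(y) = y^3 - p y^2 - 4 r y + (4 p r - q^2):
  h(y) = y^3 - (-12) y^2 - 4*(6) y + (4*(-12)*(6) - (-5)^2)
       = y^3 + (12) y^2 + (-24) y + (-313).
Simplifying: h(y) = y^3 + 12*y^2 - 24*y - 313.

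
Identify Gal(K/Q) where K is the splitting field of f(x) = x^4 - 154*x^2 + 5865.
Gal(K/Q) = V_4 (Klein four-group, Z/2Z × Z/2Z)

f factors as (x^2 - 85)(x^2 - 69), so the splitting field is K = Q(sqrt(85), sqrt(69)). The elements 85, 69, 5865 are all non-squares in Q, so sqrt(85) and sqrt(69) generate independent quadratic extensions. Thus [K:Q] = 4 and Gal(K/Q) is generated by the two order-2 automorphisms sqrt(85) ↦ -sqrt(85) and sqrt(69) ↦ -sqrt(69), giving V_4.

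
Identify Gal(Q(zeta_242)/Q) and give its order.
|Gal(Q(zeta_242)/Q)| = phi(242) = 110; group ≅ (Z/242Z)^* ≅ Z/110Z

The n-th cyclotomic polynomial Φ_242(x) is the minimal polynomial of zeta_242 over Q and has degree phi(242) = 110. So Q(zeta_242) is a degree-110 Galois extension with Galois group (Z/242Z)^*. By CRT, (Z/242Z)^* ≅ (Z/2Z)^* × (Z/121Z)^*. Each prime-power unit group is (Z/2Z)^* ≅ trivial group (order 1); (Z/121Z)^* ≅ Z/110Z. Hence Gal(Q(zeta_242)/Q) ≅ Z/110Z.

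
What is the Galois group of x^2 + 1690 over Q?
Gal(K/Q) = Z/2Z (cyclic of order 2)

x^2 + 1690 is irreducible over Q since -1690 is not a rational square. The splitting field Q(sqrt(-1690)) has degree 2 over Q, and its unique nontrivial automorphism is sqrt(-1690) ↦ -sqrt(-1690). Hence Gal(Q(sqrt(-1690))/Q) = Z/2Z.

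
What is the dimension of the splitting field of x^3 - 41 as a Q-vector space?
[K:Q] = 6

x^3 - 41 has one real root r = 41^(1/3) and two complex roots r*zeta_3, r*zeta_3^2 where zeta_3 = e^(2*pi*i/3). The splitting field is Q(r, zeta_3). [Q(r):Q] = 3 and [Q(zeta_3):Q] = 2 with gcd = 1, so [Q(r, zeta_3):Q] = 3 * 2 = 6.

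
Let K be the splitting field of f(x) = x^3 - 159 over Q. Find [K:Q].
[K:Q] = 6

x^3 - 159 has one real root r = 159^(1/3) and two complex roots r*zeta_3, r*zeta_3^2 where zeta_3 = e^(2*pi*i/3). The splitting field is Q(r, zeta_3). [Q(r):Q] = 3 and [Q(zeta_3):Q] = 2 with gcd = 1, so [Q(r, zeta_3):Q] = 3 * 2 = 6.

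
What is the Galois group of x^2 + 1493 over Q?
Gal(K/Q) = Z/2Z (cyclic of order 2)

x^2 + 1493 is irreducible over Q since -1493 is not a rational square. The splitting field Q(sqrt(-1493)) has degree 2 over Q, and its unique nontrivial automorphism is sqrt(-1493) ↦ -sqrt(-1493). Hence Gal(Q(sqrt(-1493))/Q) = Z/2Z.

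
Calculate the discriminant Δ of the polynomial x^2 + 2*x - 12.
Δ = 52

For a quadratic a x^2 + b x + c the discriminant is Δ = b^2 - 4ac = (2)^2 - 4*(1)*(-12) = 4 - (-48) = 52.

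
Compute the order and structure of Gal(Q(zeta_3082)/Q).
|Gal(Q(zeta_3082)/Q)| = phi(3082) = 1452; group ≅ (Z/3082Z)^* ≅ Z/22Z × Z/66Z

The n-th cyclotomic polynomial Φ_3082(x) is the minimal polynomial of zeta_3082 over Q and has degree phi(3082) = 1452. So Q(zeta_3082) is a degree-1452 Galois extension with Galois group (Z/3082Z)^*. By CRT, (Z/3082Z)^* ≅ (Z/2Z)^* × (Z/23Z)^* × (Z/67Z)^*. Each prime-power unit group is (Z/2Z)^* ≅ trivial group (order 1); (Z/23Z)^* ≅ Z/22Z; (Z/67Z)^* ≅ Z/66Z. Hence Gal(Q(zeta_3082)/Q) ≅ Z/22Z × Z/66Z.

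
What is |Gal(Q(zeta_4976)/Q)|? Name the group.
|Gal(Q(zeta_4976)/Q)| = phi(4976) = 2480; group ≅ (Z/4976Z)^* ≅ Z/2Z × Z/4Z × Z/310Z

The n-th cyclotomic polynomial Φ_4976(x) is the minimal polynomial of zeta_4976 over Q and has degree phi(4976) = 2480. So Q(zeta_4976) is a degree-2480 Galois extension with Galois group (Z/4976Z)^*. By CRT, (Z/4976Z)^* ≅ (Z/16Z)^* × (Z/311Z)^*. Each prime-power unit group is (Z/16Z)^* ≅ Z/2Z × Z/4Z; (Z/311Z)^* ≅ Z/310Z. Hence Gal(Q(zeta_4976)/Q) ≅ Z/2Z × Z/4Z × Z/310Z.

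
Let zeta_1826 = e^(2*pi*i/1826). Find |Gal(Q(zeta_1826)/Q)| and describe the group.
|Gal(Q(zeta_1826)/Q)| = phi(1826) = 820; group ≅ (Z/1826Z)^* ≅ Z/10Z × Z/82Z

The n-th cyclotomic polynomial Φ_1826(x) is the minimal polynomial of zeta_1826 over Q and has degree phi(1826) = 820. So Q(zeta_1826) is a degree-820 Galois extension with Galois group (Z/1826Z)^*. By CRT, (Z/1826Z)^* ≅ (Z/2Z)^* × (Z/11Z)^* × (Z/83Z)^*. Each prime-power unit group is (Z/2Z)^* ≅ trivial group (order 1); (Z/11Z)^* ≅ Z/10Z; (Z/83Z)^* ≅ Z/82Z. Hence Gal(Q(zeta_1826)/Q) ≅ Z/10Z × Z/82Z.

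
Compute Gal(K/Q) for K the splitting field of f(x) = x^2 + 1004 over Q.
Gal(K/Q) = Z/2Z (cyclic of order 2)

x^2 + 1004 is irreducible over Q since -1004 is not a rational square. The splitting field Q(sqrt(-1004)) has degree 2 over Q, and its unique nontrivial automorphism is sqrt(-1004) ↦ -sqrt(-1004). Hence Gal(Q(sqrt(-1004))/Q) = Z/2Z.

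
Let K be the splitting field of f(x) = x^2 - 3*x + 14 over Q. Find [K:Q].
[K:Q] = 2

The discriminant of x^2 + (-3)*x + (14) is b^2 - 4c = 9 - (56) = -47. Since -47 is not a perfect square in Q, the polynomial is irreducible over Q. Its two roots generate a degree-2 extension, so [K:Q] = 2.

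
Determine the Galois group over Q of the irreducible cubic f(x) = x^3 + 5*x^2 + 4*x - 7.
Gal(K/Q) = S_3 (symmetric group of order 6)

Compute the discriminant of x^3 + (5)*x^2 + (4)*x + (-7): Δ = -199. Since Δ is not a rational square, the Galois group is not contained in A_3; it must be the full S_3 (irreducibility of the cubic rules out anything smaller).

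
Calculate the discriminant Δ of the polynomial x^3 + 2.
Δ = -108

For a depressed cubic x^3 + p x + q the discriminant is Δ = -4 p^3 - 27 q^2 = -4*(0)^3 - 27*(2)^2 = 0 - 108 = -108.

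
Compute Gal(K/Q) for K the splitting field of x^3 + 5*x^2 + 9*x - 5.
Gal(K/Q) = S_3 (symmetric group of order 6)

Compute the discriminant of x^3 + (5)*x^2 + (9)*x + (-5): Δ = -3116. Since Δ is not a rational square, the Galois group is not contained in A_3; it must be the full S_3 (irreducibility of the cubic rules out anything smaller).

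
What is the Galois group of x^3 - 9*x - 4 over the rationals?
Gal(K/Q) = S_3 (symmetric group of order 6)

Compute the discriminant of x^3 + (0)*x^2 + (-9)*x + (-4): Δ = 2484. Since Δ is not a rational square, the Galois group is not contained in A_3; it must be the full S_3 (irreducibility of the cubic rules out anything smaller).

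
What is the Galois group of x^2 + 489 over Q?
Gal(K/Q) = Z/2Z (cyclic of order 2)

x^2 + 489 is irreducible over Q since -489 is not a rational square. The splitting field Q(sqrt(-489)) has degree 2 over Q, and its unique nontrivial automorphism is sqrt(-489) ↦ -sqrt(-489). Hence Gal(Q(sqrt(-489))/Q) = Z/2Z.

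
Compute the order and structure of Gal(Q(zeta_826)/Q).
|Gal(Q(zeta_826)/Q)| = phi(826) = 348; group ≅ (Z/826Z)^* ≅ Z/6Z × Z/58Z

The n-th cyclotomic polynomial Φ_826(x) is the minimal polynomial of zeta_826 over Q and has degree phi(826) = 348. So Q(zeta_826) is a degree-348 Galois extension with Galois group (Z/826Z)^*. By CRT, (Z/826Z)^* ≅ (Z/2Z)^* × (Z/7Z)^* × (Z/59Z)^*. Each prime-power unit group is (Z/2Z)^* ≅ trivial group (order 1); (Z/7Z)^* ≅ Z/6Z; (Z/59Z)^* ≅ Z/58Z. Hence Gal(Q(zeta_826)/Q) ≅ Z/6Z × Z/58Z.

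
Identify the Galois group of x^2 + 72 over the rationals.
Gal(K/Q) = Z/2Z (cyclic of order 2)

x^2 + 72 is irreducible over Q since -72 is not a rational square. The splitting field Q(sqrt(-72)) has degree 2 over Q, and its unique nontrivial automorphism is sqrt(-72) ↦ -sqrt(-72). Hence Gal(Q(sqrt(-72))/Q) = Z/2Z.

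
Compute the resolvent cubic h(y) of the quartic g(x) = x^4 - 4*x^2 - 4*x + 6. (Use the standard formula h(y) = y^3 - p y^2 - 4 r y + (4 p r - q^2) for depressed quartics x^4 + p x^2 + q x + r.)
h(y) = y^3 + 4*y^2 - 24*y - 112

Identify coefficients: p = -4, q = -4, r = 6.
Plug into h(y) = y^3 - p y^2 - 4 r y + (4 p r - q^2):
  h(y) = y^3 - (-4) y^2 - 4*(6) y + (4*(-4)*(6) - (-4)^2)
       = y^3 + (4) y^2 + (-24) y + (-112).
Simplifying: h(y) = y^3 + 4*y^2 - 24*y - 112.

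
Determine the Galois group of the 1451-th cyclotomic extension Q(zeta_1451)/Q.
|Gal(Q(zeta_1451)/Q)| = phi(1451) = 1450; group ≅ (Z/1451Z)^* ≅ Z/1450Z

The n-th cyclotomic polynomial Φ_1451(x) is the minimal polynomial of zeta_1451 over Q and has degree phi(1451) = 1450. So Q(zeta_1451) is a degree-1450 Galois extension with Galois group (Z/1451Z)^*. (Z/1451Z)^* is cyclic since 1451 is an odd prime power (or 4). Hence Gal(Q(zeta_1451)/Q) ≅ Z/1450Z.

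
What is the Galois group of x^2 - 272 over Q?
Gal(K/Q) = Z/2Z (cyclic of order 2)

x^2 - 272 is irreducible over Q since 272 is not a rational square. The splitting field Q(sqrt(272)) has degree 2 over Q, and its unique nontrivial automorphism is sqrt(272) ↦ -sqrt(272). Hence Gal(Q(sqrt(272))/Q) = Z/2Z.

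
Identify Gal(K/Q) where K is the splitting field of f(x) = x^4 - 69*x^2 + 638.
Gal(K/Q) = V_4 (Klein four-group, Z/2Z × Z/2Z)

f factors as (x^2 - 11)(x^2 - 58), so the splitting field is K = Q(sqrt(11), sqrt(58)). The elements 11, 58, 638 are all non-squares in Q, so sqrt(11) and sqrt(58) generate independent quadratic extensions. Thus [K:Q] = 4 and Gal(K/Q) is generated by the two order-2 automorphisms sqrt(11) ↦ -sqrt(11) and sqrt(58) ↦ -sqrt(58), giving V_4.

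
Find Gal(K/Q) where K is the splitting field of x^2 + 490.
Gal(K/Q) = Z/2Z (cyclic of order 2)

x^2 + 490 is irreducible over Q since -490 is not a rational square. The splitting field Q(sqrt(-490)) has degree 2 over Q, and its unique nontrivial automorphism is sqrt(-490) ↦ -sqrt(-490). Hence Gal(Q(sqrt(-490))/Q) = Z/2Z.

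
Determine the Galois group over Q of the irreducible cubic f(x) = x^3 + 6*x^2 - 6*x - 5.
Gal(K/Q) = S_3 (symmetric group of order 6)

Compute the discriminant of x^3 + (6)*x^2 + (-6)*x + (-5): Δ = 9045. Since Δ is not a rational square, the Galois group is not contained in A_3; it must be the full S_3 (irreducibility of the cubic rules out anything smaller).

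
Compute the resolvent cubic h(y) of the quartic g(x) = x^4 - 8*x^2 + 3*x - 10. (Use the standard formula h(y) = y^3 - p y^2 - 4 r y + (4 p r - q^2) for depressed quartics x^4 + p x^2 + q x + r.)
h(y) = y^3 + 8*y^2 + 40*y + 311

Identify coefficients: p = -8, q = 3, r = -10.
Plug into h(y) = y^3 - p y^2 - 4 r y + (4 p r - q^2):
  h(y) = y^3 - (-8) y^2 - 4*(-10) y + (4*(-8)*(-10) - (3)^2)
       = y^3 + (8) y^2 + (40) y + (311).
Simplifying: h(y) = y^3 + 8*y^2 + 40*y + 311.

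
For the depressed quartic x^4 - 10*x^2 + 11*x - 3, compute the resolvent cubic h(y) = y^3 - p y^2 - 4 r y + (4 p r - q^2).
h(y) = y^3 + 10*y^2 + 12*y - 1

Identify coefficients: p = -10, q = 11, r = -3.
Plug into h(y) = y^3 - p y^2 - 4 r y + (4 p r - q^2):
  h(y) = y^3 - (-10) y^2 - 4*(-3) y + (4*(-10)*(-3) - (11)^2)
       = y^3 + (10) y^2 + (12) y + (-1).
Simplifying: h(y) = y^3 + 10*y^2 + 12*y - 1.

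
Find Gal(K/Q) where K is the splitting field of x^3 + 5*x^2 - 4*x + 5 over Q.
Gal(K/Q) = S_3 (symmetric group of order 6)

Compute the discriminant of x^3 + (5)*x^2 + (-4)*x + (5): Δ = -4319. Since Δ is not a rational square, the Galois group is not contained in A_3; it must be the full S_3 (irreducibility of the cubic rules out anything smaller).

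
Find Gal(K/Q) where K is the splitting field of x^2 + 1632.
Gal(K/Q) = Z/2Z (cyclic of order 2)

x^2 + 1632 is irreducible over Q since -1632 is not a rational square. The splitting field Q(sqrt(-1632)) has degree 2 over Q, and its unique nontrivial automorphism is sqrt(-1632) ↦ -sqrt(-1632). Hence Gal(Q(sqrt(-1632))/Q) = Z/2Z.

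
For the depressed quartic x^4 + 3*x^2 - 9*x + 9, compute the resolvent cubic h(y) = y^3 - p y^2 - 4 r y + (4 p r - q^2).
h(y) = y^3 - 3*y^2 - 36*y + 27

Identify coefficients: p = 3, q = -9, r = 9.
Plug into h(y) = y^3 - p y^2 - 4 r y + (4 p r - q^2):
  h(y) = y^3 - (3) y^2 - 4*(9) y + (4*(3)*(9) - (-9)^2)
       = y^3 + (-3) y^2 + (-36) y + (27).
Simplifying: h(y) = y^3 - 3*y^2 - 36*y + 27.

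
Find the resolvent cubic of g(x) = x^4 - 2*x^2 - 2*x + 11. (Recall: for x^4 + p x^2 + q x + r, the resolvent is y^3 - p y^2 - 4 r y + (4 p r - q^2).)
h(y) = y^3 + 2*y^2 - 44*y - 92

Identify coefficients: p = -2, q = -2, r = 11.
Plug into h(y) = y^3 - p y^2 - 4 r y + (4 p r - q^2):
  h(y) = y^3 - (-2) y^2 - 4*(11) y + (4*(-2)*(11) - (-2)^2)
       = y^3 + (2) y^2 + (-44) y + (-92).
Simplifying: h(y) = y^3 + 2*y^2 - 44*y - 92.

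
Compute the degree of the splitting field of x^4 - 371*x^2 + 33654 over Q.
[K:Q] = 4

f factors as (x^2 - 213)(x^2 - 158); the splitting field is K = Q(sqrt(213), sqrt(158)). Since 213, 158, and 33654 are all non-squares in Q, the three subfields Q(sqrt(213)), Q(sqrt(158)), Q(sqrt(33654)) are distinct degree-2 extensions, so [K:Q] = 4 (Klein four Galois group).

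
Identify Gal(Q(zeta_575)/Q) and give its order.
|Gal(Q(zeta_575)/Q)| = phi(575) = 440; group ≅ (Z/575Z)^* ≅ Z/20Z × Z/22Z

The n-th cyclotomic polynomial Φ_575(x) is the minimal polynomial of zeta_575 over Q and has degree phi(575) = 440. So Q(zeta_575) is a degree-440 Galois extension with Galois group (Z/575Z)^*. By CRT, (Z/575Z)^* ≅ (Z/25Z)^* × (Z/23Z)^*. Each prime-power unit group is (Z/25Z)^* ≅ Z/20Z; (Z/23Z)^* ≅ Z/22Z. Hence Gal(Q(zeta_575)/Q) ≅ Z/20Z × Z/22Z.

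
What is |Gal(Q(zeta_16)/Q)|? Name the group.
|Gal(Q(zeta_16)/Q)| = phi(16) = 8; group ≅ (Z/16Z)^* ≅ Z/2Z × Z/4Z

The n-th cyclotomic polynomial Φ_16(x) is the minimal polynomial of zeta_16 over Q and has degree phi(16) = 8. So Q(zeta_16) is a degree-8 Galois extension with Galois group (Z/16Z)^*. (Z/16Z)^* for n = 2^4 is Z/2Z × Z/2^2Z (not cyclic). Hence Gal(Q(zeta_16)/Q) ≅ Z/2Z × Z/4Z.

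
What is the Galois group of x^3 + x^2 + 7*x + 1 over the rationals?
Gal(K/Q) = S_3 (symmetric group of order 6)

Compute the discriminant of x^3 + (1)*x^2 + (7)*x + (1): Δ = -1228. Since Δ is not a rational square, the Galois group is not contained in A_3; it must be the full S_3 (irreducibility of the cubic rules out anything smaller).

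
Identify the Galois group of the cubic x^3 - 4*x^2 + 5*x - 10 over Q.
Gal(K/Q) = S_3 (symmetric group of order 6)

Compute the discriminant of x^3 + (-4)*x^2 + (5)*x + (-10): Δ = -1760. Since Δ is not a rational square, the Galois group is not contained in A_3; it must be the full S_3 (irreducibility of the cubic rules out anything smaller).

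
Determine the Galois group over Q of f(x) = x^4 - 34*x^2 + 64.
Gal(K/Q) = Z/2Z (cyclic of order 2)

f factors as (x^2 - 32)(x^2 - 2), so the splitting field is K = Q(sqrt(32), sqrt(2)). The squarefree part of 32 is 2 and the squarefree part of 2 is also 2, so sqrt(32) and sqrt(2) are both rational multiples of sqrt(2). Hence Q(sqrt(32)) = Q(sqrt(2)) = Q(sqrt(2)), and the splitting field collapses to a single degree-2 extension with Galois group Z/2Z.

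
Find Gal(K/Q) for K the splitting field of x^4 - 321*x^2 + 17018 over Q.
Gal(K/Q) = V_4 (Klein four-group, Z/2Z × Z/2Z)

f factors as (x^2 - 67)(x^2 - 254), so the splitting field is K = Q(sqrt(67), sqrt(254)). The elements 67, 254, 17018 are all non-squares in Q, so sqrt(67) and sqrt(254) generate independent quadratic extensions. Thus [K:Q] = 4 and Gal(K/Q) is generated by the two order-2 automorphisms sqrt(67) ↦ -sqrt(67) and sqrt(254) ↦ -sqrt(254), giving V_4.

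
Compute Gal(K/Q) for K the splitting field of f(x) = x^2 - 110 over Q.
Gal(K/Q) = Z/2Z (cyclic of order 2)

x^2 - 110 is irreducible over Q since 110 is not a rational square. The splitting field Q(sqrt(110)) has degree 2 over Q, and its unique nontrivial automorphism is sqrt(110) ↦ -sqrt(110). Hence Gal(Q(sqrt(110))/Q) = Z/2Z.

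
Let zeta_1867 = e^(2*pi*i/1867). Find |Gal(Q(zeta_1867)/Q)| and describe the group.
|Gal(Q(zeta_1867)/Q)| = phi(1867) = 1866; group ≅ (Z/1867Z)^* ≅ Z/1866Z

The n-th cyclotomic polynomial Φ_1867(x) is the minimal polynomial of zeta_1867 over Q and has degree phi(1867) = 1866. So Q(zeta_1867) is a degree-1866 Galois extension with Galois group (Z/1867Z)^*. (Z/1867Z)^* is cyclic since 1867 is an odd prime power (or 4). Hence Gal(Q(zeta_1867)/Q) ≅ Z/1866Z.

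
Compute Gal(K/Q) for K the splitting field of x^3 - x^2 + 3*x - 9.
Gal(K/Q) = S_3 (symmetric group of order 6)

Compute the discriminant of x^3 + (-1)*x^2 + (3)*x + (-9): Δ = -1836. Since Δ is not a rational square, the Galois group is not contained in A_3; it must be the full S_3 (irreducibility of the cubic rules out anything smaller).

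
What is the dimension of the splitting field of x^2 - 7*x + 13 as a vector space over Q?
[K:Q] = 2

The discriminant of x^2 + (-7)*x + (13) is b^2 - 4c = 49 - (52) = -3. Since -3 is not a perfect square in Q, the polynomial is irreducible over Q. Its two roots generate a degree-2 extension, so [K:Q] = 2.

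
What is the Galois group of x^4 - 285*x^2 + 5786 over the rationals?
Gal(K/Q) = V_4 (Klein four-group, Z/2Z × Z/2Z)

f factors as (x^2 - 263)(x^2 - 22), so the splitting field is K = Q(sqrt(263), sqrt(22)). The elements 263, 22, 5786 are all non-squares in Q, so sqrt(263) and sqrt(22) generate independent quadratic extensions. Thus [K:Q] = 4 and Gal(K/Q) is generated by the two order-2 automorphisms sqrt(263) ↦ -sqrt(263) and sqrt(22) ↦ -sqrt(22), giving V_4.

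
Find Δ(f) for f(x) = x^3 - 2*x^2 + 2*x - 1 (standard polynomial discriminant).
Δ = -3

For x^3 + a x^2 + b x + c the discriminant is Δ = 18 a b c - 4 a^3 c + a^2 b^2 - 4 b^3 - 27 c^2.
Plug a = -2, b = 2, c = -1:
  18*(-2)*(2)*(-1) - 4*(-2)^3*(-1) + (-2)^2*(2)^2 - 4*(2)^3 - 27*(-1)^2
  = 72 + (-32) + 16 + (-32) + (-27)
  = -3.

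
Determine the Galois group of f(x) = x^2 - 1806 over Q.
Gal(K/Q) = Z/2Z (cyclic of order 2)

x^2 - 1806 is irreducible over Q since 1806 is not a rational square. The splitting field Q(sqrt(1806)) has degree 2 over Q, and its unique nontrivial automorphism is sqrt(1806) ↦ -sqrt(1806). Hence Gal(Q(sqrt(1806))/Q) = Z/2Z.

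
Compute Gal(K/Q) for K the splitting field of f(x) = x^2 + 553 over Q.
Gal(K/Q) = Z/2Z (cyclic of order 2)

x^2 + 553 is irreducible over Q since -553 is not a rational square. The splitting field Q(sqrt(-553)) has degree 2 over Q, and its unique nontrivial automorphism is sqrt(-553) ↦ -sqrt(-553). Hence Gal(Q(sqrt(-553))/Q) = Z/2Z.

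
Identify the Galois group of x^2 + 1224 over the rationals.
Gal(K/Q) = Z/2Z (cyclic of order 2)

x^2 + 1224 is irreducible over Q since -1224 is not a rational square. The splitting field Q(sqrt(-1224)) has degree 2 over Q, and its unique nontrivial automorphism is sqrt(-1224) ↦ -sqrt(-1224). Hence Gal(Q(sqrt(-1224))/Q) = Z/2Z.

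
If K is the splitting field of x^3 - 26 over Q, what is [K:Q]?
[K:Q] = 6

x^3 - 26 has one real root r = 26^(1/3) and two complex roots r*zeta_3, r*zeta_3^2 where zeta_3 = e^(2*pi*i/3). The splitting field is Q(r, zeta_3). [Q(r):Q] = 3 and [Q(zeta_3):Q] = 2 with gcd = 1, so [Q(r, zeta_3):Q] = 3 * 2 = 6.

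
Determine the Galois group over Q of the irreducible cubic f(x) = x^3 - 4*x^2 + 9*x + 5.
Gal(K/Q) = S_3 (symmetric group of order 6)

Compute the discriminant of x^3 + (-4)*x^2 + (9)*x + (5): Δ = -4255. Since Δ is not a rational square, the Galois group is not contained in A_3; it must be the full S_3 (irreducibility of the cubic rules out anything smaller).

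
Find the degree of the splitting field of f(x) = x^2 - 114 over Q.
[K:Q] = 2

The polynomial x^2 - 114 is irreducible over Q since 114 is not a perfect square. Its splitting field is Q(sqrt(114)), which has degree 2 over Q.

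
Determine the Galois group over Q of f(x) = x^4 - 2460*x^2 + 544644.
Gal(K/Q) = Z/2Z (cyclic of order 2)

f factors as (x^2 - 2214)(x^2 - 246), so the splitting field is K = Q(sqrt(2214), sqrt(246)). The squarefree part of 2214 is 246 and the squarefree part of 246 is also 246, so sqrt(2214) and sqrt(246) are both rational multiples of sqrt(246). Hence Q(sqrt(2214)) = Q(sqrt(246)) = Q(sqrt(246)), and the splitting field collapses to a single degree-2 extension with Galois group Z/2Z.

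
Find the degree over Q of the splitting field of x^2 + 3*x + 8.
[K:Q] = 2

The discriminant of x^2 + (3)*x + (8) is b^2 - 4c = 9 - (32) = -23. Since -23 is not a perfect square in Q, the polynomial is irreducible over Q. Its two roots generate a degree-2 extension, so [K:Q] = 2.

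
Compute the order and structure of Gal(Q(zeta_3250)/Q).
|Gal(Q(zeta_3250)/Q)| = phi(3250) = 1200; group ≅ (Z/3250Z)^* ≅ Z/12Z × Z/100Z

The n-th cyclotomic polynomial Φ_3250(x) is the minimal polynomial of zeta_3250 over Q and has degree phi(3250) = 1200. So Q(zeta_3250) is a degree-1200 Galois extension with Galois group (Z/3250Z)^*. By CRT, (Z/3250Z)^* ≅ (Z/2Z)^* × (Z/125Z)^* × (Z/13Z)^*. Each prime-power unit group is (Z/2Z)^* ≅ trivial group (order 1); (Z/125Z)^* ≅ Z/100Z; (Z/13Z)^* ≅ Z/12Z. Hence Gal(Q(zeta_3250)/Q) ≅ Z/12Z × Z/100Z.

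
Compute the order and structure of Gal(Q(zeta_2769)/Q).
|Gal(Q(zeta_2769)/Q)| = phi(2769) = 1680; group ≅ (Z/2769Z)^* ≅ Z/2Z × Z/12Z × Z/70Z

The n-th cyclotomic polynomial Φ_2769(x) is the minimal polynomial of zeta_2769 over Q and has degree phi(2769) = 1680. So Q(zeta_2769) is a degree-1680 Galois extension with Galois group (Z/2769Z)^*. By CRT, (Z/2769Z)^* ≅ (Z/3Z)^* × (Z/13Z)^* × (Z/71Z)^*. Each prime-power unit group is (Z/3Z)^* ≅ Z/2Z; (Z/13Z)^* ≅ Z/12Z; (Z/71Z)^* ≅ Z/70Z. Hence Gal(Q(zeta_2769)/Q) ≅ Z/2Z × Z/12Z × Z/70Z.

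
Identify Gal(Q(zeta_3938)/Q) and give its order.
|Gal(Q(zeta_3938)/Q)| = phi(3938) = 1780; group ≅ (Z/3938Z)^* ≅ Z/10Z × Z/178Z

The n-th cyclotomic polynomial Φ_3938(x) is the minimal polynomial of zeta_3938 over Q and has degree phi(3938) = 1780. So Q(zeta_3938) is a degree-1780 Galois extension with Galois group (Z/3938Z)^*. By CRT, (Z/3938Z)^* ≅ (Z/2Z)^* × (Z/11Z)^* × (Z/179Z)^*. Each prime-power unit group is (Z/2Z)^* ≅ trivial group (order 1); (Z/11Z)^* ≅ Z/10Z; (Z/179Z)^* ≅ Z/178Z. Hence Gal(Q(zeta_3938)/Q) ≅ Z/10Z × Z/178Z.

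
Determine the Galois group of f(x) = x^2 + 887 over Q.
Gal(K/Q) = Z/2Z (cyclic of order 2)

x^2 + 887 is irreducible over Q since -887 is not a rational square. The splitting field Q(sqrt(-887)) has degree 2 over Q, and its unique nontrivial automorphism is sqrt(-887) ↦ -sqrt(-887). Hence Gal(Q(sqrt(-887))/Q) = Z/2Z.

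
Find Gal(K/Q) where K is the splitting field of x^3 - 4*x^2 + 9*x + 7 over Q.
Gal(K/Q) = S_3 (symmetric group of order 6)

Compute the discriminant of x^3 + (-4)*x^2 + (9)*x + (7): Δ = -5687. Since Δ is not a rational square, the Galois group is not contained in A_3; it must be the full S_3 (irreducibility of the cubic rules out anything smaller).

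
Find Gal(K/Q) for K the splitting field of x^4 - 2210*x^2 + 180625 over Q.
Gal(K/Q) = Z/2Z (cyclic of order 2)

f factors as (x^2 - 85)(x^2 - 2125), so the splitting field is K = Q(sqrt(85), sqrt(2125)). The squarefree part of 85 is 85 and the squarefree part of 2125 is also 85, so sqrt(85) and sqrt(2125) are both rational multiples of sqrt(85). Hence Q(sqrt(85)) = Q(sqrt(2125)) = Q(sqrt(85)), and the splitting field collapses to a single degree-2 extension with Galois group Z/2Z.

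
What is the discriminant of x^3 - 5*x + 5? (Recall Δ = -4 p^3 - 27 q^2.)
Δ = -175

For a depressed cubic x^3 + p x + q the discriminant is Δ = -4 p^3 - 27 q^2 = -4*(-5)^3 - 27*(5)^2 = 500 - 675 = -175.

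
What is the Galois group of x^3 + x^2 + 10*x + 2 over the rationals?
Gal(K/Q) = S_3 (symmetric group of order 6)

Compute the discriminant of x^3 + (1)*x^2 + (10)*x + (2): Δ = -3656. Since Δ is not a rational square, the Galois group is not contained in A_3; it must be the full S_3 (irreducibility of the cubic rules out anything smaller).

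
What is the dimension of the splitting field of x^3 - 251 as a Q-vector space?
[K:Q] = 6

x^3 - 251 has one real root r = 251^(1/3) and two complex roots r*zeta_3, r*zeta_3^2 where zeta_3 = e^(2*pi*i/3). The splitting field is Q(r, zeta_3). [Q(r):Q] = 3 and [Q(zeta_3):Q] = 2 with gcd = 1, so [Q(r, zeta_3):Q] = 3 * 2 = 6.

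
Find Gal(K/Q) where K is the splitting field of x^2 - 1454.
Gal(K/Q) = Z/2Z (cyclic of order 2)

x^2 - 1454 is irreducible over Q since 1454 is not a rational square. The splitting field Q(sqrt(1454)) has degree 2 over Q, and its unique nontrivial automorphism is sqrt(1454) ↦ -sqrt(1454). Hence Gal(Q(sqrt(1454))/Q) = Z/2Z.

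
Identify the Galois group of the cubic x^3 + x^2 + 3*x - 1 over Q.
Gal(K/Q) = S_3 (symmetric group of order 6)

Compute the discriminant of x^3 + (1)*x^2 + (3)*x + (-1): Δ = -176. Since Δ is not a rational square, the Galois group is not contained in A_3; it must be the full S_3 (irreducibility of the cubic rules out anything smaller).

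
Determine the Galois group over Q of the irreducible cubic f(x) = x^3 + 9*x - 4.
Gal(K/Q) = S_3 (symmetric group of order 6)

Compute the discriminant of x^3 + (0)*x^2 + (9)*x + (-4): Δ = -3348. Since Δ is not a rational square, the Galois group is not contained in A_3; it must be the full S_3 (irreducibility of the cubic rules out anything smaller).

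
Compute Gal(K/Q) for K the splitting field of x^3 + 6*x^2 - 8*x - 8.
Gal(K/Q) = S_3 (symmetric group of order 6)

Compute the discriminant of x^3 + (6)*x^2 + (-8)*x + (-8): Δ = 16448. Since Δ is not a rational square, the Galois group is not contained in A_3; it must be the full S_3 (irreducibility of the cubic rules out anything smaller).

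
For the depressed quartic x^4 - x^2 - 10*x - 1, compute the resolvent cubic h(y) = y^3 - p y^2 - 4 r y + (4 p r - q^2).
h(y) = y^3 + y^2 + 4*y - 96

Identify coefficients: p = -1, q = -10, r = -1.
Plug into h(y) = y^3 - p y^2 - 4 r y + (4 p r - q^2):
  h(y) = y^3 - (-1) y^2 - 4*(-1) y + (4*(-1)*(-1) - (-10)^2)
       = y^3 + (1) y^2 + (4) y + (-96).
Simplifying: h(y) = y^3 + y^2 + 4*y - 96.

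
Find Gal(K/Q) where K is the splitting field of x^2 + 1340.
Gal(K/Q) = Z/2Z (cyclic of order 2)

x^2 + 1340 is irreducible over Q since -1340 is not a rational square. The splitting field Q(sqrt(-1340)) has degree 2 over Q, and its unique nontrivial automorphism is sqrt(-1340) ↦ -sqrt(-1340). Hence Gal(Q(sqrt(-1340))/Q) = Z/2Z.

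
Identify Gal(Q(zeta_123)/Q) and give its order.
|Gal(Q(zeta_123)/Q)| = phi(123) = 80; group ≅ (Z/123Z)^* ≅ Z/2Z × Z/40Z

The n-th cyclotomic polynomial Φ_123(x) is the minimal polynomial of zeta_123 over Q and has degree phi(123) = 80. So Q(zeta_123) is a degree-80 Galois extension with Galois group (Z/123Z)^*. By CRT, (Z/123Z)^* ≅ (Z/3Z)^* × (Z/41Z)^*. Each prime-power unit group is (Z/3Z)^* ≅ Z/2Z; (Z/41Z)^* ≅ Z/40Z. Hence Gal(Q(zeta_123)/Q) ≅ Z/2Z × Z/40Z.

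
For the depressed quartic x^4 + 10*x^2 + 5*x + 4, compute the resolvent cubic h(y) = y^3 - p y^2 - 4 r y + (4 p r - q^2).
h(y) = y^3 - 10*y^2 - 16*y + 135

Identify coefficients: p = 10, q = 5, r = 4.
Plug into h(y) = y^3 - p y^2 - 4 r y + (4 p r - q^2):
  h(y) = y^3 - (10) y^2 - 4*(4) y + (4*(10)*(4) - (5)^2)
       = y^3 + (-10) y^2 + (-16) y + (135).
Simplifying: h(y) = y^3 - 10*y^2 - 16*y + 135.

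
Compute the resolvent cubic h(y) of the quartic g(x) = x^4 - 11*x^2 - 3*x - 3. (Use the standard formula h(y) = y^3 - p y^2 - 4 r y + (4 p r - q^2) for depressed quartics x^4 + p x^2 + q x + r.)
h(y) = y^3 + 11*y^2 + 12*y + 123

Identify coefficients: p = -11, q = -3, r = -3.
Plug into h(y) = y^3 - p y^2 - 4 r y + (4 p r - q^2):
  h(y) = y^3 - (-11) y^2 - 4*(-3) y + (4*(-11)*(-3) - (-3)^2)
       = y^3 + (11) y^2 + (12) y + (123).
Simplifying: h(y) = y^3 + 11*y^2 + 12*y + 123.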